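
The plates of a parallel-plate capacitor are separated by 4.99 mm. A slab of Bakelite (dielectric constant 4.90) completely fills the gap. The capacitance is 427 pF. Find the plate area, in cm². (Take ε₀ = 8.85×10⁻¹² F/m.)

491 cm²

A = Cd/(κε₀) = 4.27×10⁻¹⁰ × 4.99×10⁻³ / (4.90 × 8.85×10⁻¹²) = 4.91×10⁻² m².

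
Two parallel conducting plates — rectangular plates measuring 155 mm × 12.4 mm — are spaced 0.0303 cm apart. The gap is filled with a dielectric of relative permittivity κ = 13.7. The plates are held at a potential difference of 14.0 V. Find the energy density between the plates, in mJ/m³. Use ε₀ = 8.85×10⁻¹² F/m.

u ≈ 129 mJ/m³

E = V/d = 14.0 / 3.03×10⁻⁴ = 4.62×10⁴ V/m.
u = ½κε₀E² = ½ × 13.7 × 8.85×10⁻¹² × (4.62×10⁴)² = 0.129 J/m³.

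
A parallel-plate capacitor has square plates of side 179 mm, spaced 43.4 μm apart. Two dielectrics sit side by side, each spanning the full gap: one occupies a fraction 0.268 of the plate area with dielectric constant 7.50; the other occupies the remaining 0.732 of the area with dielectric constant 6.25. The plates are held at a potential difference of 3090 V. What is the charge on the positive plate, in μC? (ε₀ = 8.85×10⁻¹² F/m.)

Q ≈ 133 μC

A = (179 mm)² = 3.20×10⁻² m².
Side-by-side slabs ⇒ two capacitors in parallel, each spanning the full gap.
C₁ = κ₁ε₀A₁/d = 7.50 × 8.85×10⁻¹² × 8.59×10⁻³ / 4.34×10⁻⁵ = 1.31×10⁻⁸ F.
C₂ = κ₂ε₀A₂/d = 6.25 × 8.85×10⁻¹² × 2.35×10⁻² / 4.34×10⁻⁵ = 2.99×10⁻⁸ F.
C = C₁ + C₂ = 4.30×10⁻⁸ F.
Q = CV = 4.30×10⁻⁸ × 3090 = 1.33×10⁻⁴ C.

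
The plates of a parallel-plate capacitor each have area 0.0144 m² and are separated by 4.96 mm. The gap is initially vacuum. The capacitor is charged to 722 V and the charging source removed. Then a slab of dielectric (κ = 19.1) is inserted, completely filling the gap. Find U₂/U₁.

U₂/U₁ ≈ 0.0524

Isolated ⇒ Q is held fixed.
C₂ = 19.1 C₁ and U = Q²/(2C), so U₂/U₁ = C₁/C₂ = 0.0524.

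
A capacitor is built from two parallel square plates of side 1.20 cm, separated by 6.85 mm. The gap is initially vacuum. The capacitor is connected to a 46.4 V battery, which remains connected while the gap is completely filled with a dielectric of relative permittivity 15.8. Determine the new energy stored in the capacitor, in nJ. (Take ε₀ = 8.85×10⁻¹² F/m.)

A = (1.20 cm)² = 1.44×10⁻⁴ m².
Initially C₁ = ε₀A/d = 8.85×10⁻¹² × 1.44×10⁻⁴ / 6.85×10⁻³ = 1.86×10⁻¹³ F.
U₁ = 2.00×10⁻¹⁰ J.
Battery connected ⇒ V is held fixed. C₂ = 15.8 C₁ and U = ½CV², so U₂/U₁ = C₂/C₁ = 15.8.
U₂ = 15.8 × 2.00×10⁻¹⁰ = 3.16×10⁻⁹ J.

3.16 nJ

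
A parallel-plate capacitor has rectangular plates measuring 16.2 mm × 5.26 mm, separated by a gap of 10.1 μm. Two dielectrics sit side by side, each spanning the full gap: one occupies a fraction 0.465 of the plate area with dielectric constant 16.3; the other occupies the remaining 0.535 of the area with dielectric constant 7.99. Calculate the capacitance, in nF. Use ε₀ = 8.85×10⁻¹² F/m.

C ≈ 0.885 nF

A = 16.2 × 5.26 mm² = 8.52×10⁻⁵ m².
Side-by-side slabs ⇒ two capacitors in parallel, each spanning the full gap.
C₁ = κ₁ε₀A₁/d = 16.3 × 8.85×10⁻¹² × 3.96×10⁻⁵ / 1.01×10⁻⁵ = 5.66×10⁻¹⁰ F.
C₂ = κ₂ε₀A₂/d = 7.99 × 8.85×10⁻¹² × 4.56×10⁻⁵ / 1.01×10⁻⁵ = 3.19×10⁻¹⁰ F.
C = C₁ + C₂ = 8.85×10⁻¹⁰ F.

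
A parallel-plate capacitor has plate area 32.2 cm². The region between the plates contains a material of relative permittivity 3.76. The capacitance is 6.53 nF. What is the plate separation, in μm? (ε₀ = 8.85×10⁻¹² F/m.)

d ≈ 16.4 μm

A = 32.2 cm² = 3.22×10⁻³ m².
d = κε₀A/C = 3.76 × 8.85×10⁻¹² × 3.22×10⁻³ / 6.53×10⁻⁹ = 1.64×10⁻⁵ m.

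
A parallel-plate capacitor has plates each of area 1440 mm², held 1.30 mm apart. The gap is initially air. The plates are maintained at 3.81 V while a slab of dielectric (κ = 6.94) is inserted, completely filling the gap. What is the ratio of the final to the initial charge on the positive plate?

Q₂/Q₁ ≈ 6.94

Battery connected ⇒ V is held fixed.
C₂ = 6.94 C₁ and Q = CV, so Q₂/Q₁ = C₂/C₁ = 6.94.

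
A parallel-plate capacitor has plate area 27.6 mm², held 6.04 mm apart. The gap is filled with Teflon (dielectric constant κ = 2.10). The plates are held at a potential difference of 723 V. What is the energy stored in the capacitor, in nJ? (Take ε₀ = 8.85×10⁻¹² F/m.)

A = 27.6 mm² = 2.76×10⁻⁵ m².
C = κε₀A/d = 2.10 × 8.85×10⁻¹² × 2.76×10⁻⁵ / 6.04×10⁻³ = 8.49×10⁻¹⁴ F.
U = ½CV² = ½ × 8.49×10⁻¹⁴ × (723)² = 2.22×10⁻⁸ J.

22.2 nJ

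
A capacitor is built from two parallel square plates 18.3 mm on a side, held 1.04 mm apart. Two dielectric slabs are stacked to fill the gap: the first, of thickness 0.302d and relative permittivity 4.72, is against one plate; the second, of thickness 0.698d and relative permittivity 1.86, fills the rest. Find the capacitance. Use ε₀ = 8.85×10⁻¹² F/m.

A = (18.3 mm)² = 3.35×10⁻⁴ m².
Stacked slabs ⇒ two capacitors in series, each with the full plate area.
C₁ = κ₁ε₀A/d₁ = 4.72 × 8.85×10⁻¹² × 3.35×10⁻⁴ / 3.14×10⁻⁴ = 4.45×10⁻¹¹ F.
C₂ = κ₂ε₀A/d₂ = 1.86 × 8.85×10⁻¹² × 3.35×10⁻⁴ / 7.26×10⁻⁴ = 7.59×10⁻¹² F.
C = (1/C₁ + 1/C₂)⁻¹ = 6.49×10⁻¹² F.

C ≈ 6.49 pF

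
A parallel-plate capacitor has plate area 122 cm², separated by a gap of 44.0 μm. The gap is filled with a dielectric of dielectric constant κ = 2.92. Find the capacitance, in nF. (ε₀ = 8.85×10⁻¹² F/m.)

7.17 nF

A = 122 cm² = 1.22×10⁻² m².
C = κε₀A/d = 2.92 × 8.85×10⁻¹² × 1.22×10⁻² / 4.40×10⁻⁵ = 7.17×10⁻⁹ F.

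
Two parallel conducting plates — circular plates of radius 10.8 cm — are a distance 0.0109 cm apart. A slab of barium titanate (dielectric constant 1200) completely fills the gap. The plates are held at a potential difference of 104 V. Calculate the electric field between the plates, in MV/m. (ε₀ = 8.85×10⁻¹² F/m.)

0.954 MV/m

E = V/d = 104 / 1.09×10⁻⁴ = 9.54×10⁵ V/m.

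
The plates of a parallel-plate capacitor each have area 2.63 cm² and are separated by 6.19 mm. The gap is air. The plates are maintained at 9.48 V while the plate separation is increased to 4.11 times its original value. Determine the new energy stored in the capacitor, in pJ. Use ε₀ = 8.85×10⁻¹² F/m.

4.11 pJ

A = 2.63 cm² = 2.63×10⁻⁴ m².
Initially C₁ = ε₀A/d = 8.85×10⁻¹² × 2.63×10⁻⁴ / 6.19×10⁻³ = 3.76×10⁻¹³ F.
U₁ = 1.69×10⁻¹¹ J.
Battery connected ⇒ V is held fixed. C₂ = 0.243 C₁ and U = ½CV², so U₂/U₁ = C₂/C₁ = 0.243.
U₂ = 0.243 × 1.69×10⁻¹¹ = 4.11×10⁻¹² J.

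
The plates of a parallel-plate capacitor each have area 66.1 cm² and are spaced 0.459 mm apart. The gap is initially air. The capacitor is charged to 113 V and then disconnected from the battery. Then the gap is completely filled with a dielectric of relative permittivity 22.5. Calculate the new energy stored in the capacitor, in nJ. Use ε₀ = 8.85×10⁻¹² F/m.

A = 66.1 cm² = 6.61×10⁻³ m².
Initially C₁ = ε₀A/d = 8.85×10⁻¹² × 6.61×10⁻³ / 4.59×10⁻⁴ = 1.27×10⁻¹⁰ F.
U₁ = 8.14×10⁻⁷ J.
Isolated ⇒ Q is held fixed. C₂ = 22.5 C₁ and U = Q²/(2C), so U₂/U₁ = C₁/C₂ = 0.0444.
U₂ = 0.0444 × 8.14×10⁻⁷ = 3.62×10⁻⁸ J.

36.2 nJ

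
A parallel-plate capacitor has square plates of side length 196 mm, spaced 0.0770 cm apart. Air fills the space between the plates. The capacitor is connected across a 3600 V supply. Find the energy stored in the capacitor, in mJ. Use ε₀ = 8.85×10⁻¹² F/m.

U ≈ 2.86 mJ

A = (196 mm)² = 3.84×10⁻² m².
C = ε₀A/d = 8.85×10⁻¹² × 3.84×10⁻² / 7.70×10⁻⁴ = 4.42×10⁻¹⁰ F.
U = ½CV² = ½ × 4.42×10⁻¹⁰ × (3600)² = 2.86×10⁻³ J.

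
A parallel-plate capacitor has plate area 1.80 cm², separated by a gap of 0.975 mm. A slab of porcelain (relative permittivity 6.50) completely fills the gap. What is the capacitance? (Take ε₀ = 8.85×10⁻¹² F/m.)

C ≈ 10.6 pF

A = 1.80 cm² = 1.80×10⁻⁴ m².
C = κε₀A/d = 6.50 × 8.85×10⁻¹² × 1.80×10⁻⁴ / 9.75×10⁻⁴ = 1.06×10⁻¹¹ F.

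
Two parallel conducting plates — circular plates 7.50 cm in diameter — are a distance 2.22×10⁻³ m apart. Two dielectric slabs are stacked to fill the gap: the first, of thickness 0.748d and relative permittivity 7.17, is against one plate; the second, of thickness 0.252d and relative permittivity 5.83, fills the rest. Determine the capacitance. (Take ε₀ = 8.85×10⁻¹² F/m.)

119 pF

A = π(7.50/2 cm)² = 4.42×10⁻³ m².
Stacked slabs ⇒ two capacitors in series, each with the full plate area.
C₁ = κ₁ε₀A/d₁ = 7.17 × 8.85×10⁻¹² × 4.42×10⁻³ / 1.66×10⁻³ = 1.69×10⁻¹⁰ F.
C₂ = κ₂ε₀A/d₂ = 5.83 × 8.85×10⁻¹² × 4.42×10⁻³ / 5.59×10⁻⁴ = 4.07×10⁻¹⁰ F.
C = (1/C₁ + 1/C₂)⁻¹ = 1.19×10⁻¹⁰ F.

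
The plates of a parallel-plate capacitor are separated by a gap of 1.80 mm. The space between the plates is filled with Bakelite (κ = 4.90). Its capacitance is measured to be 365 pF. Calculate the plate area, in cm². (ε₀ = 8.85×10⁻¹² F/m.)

A = Cd/(κε₀) = 3.65×10⁻¹⁰ × 1.80×10⁻³ / (4.90 × 8.85×10⁻¹²) = 1.52×10⁻² m².

A ≈ 152 cm²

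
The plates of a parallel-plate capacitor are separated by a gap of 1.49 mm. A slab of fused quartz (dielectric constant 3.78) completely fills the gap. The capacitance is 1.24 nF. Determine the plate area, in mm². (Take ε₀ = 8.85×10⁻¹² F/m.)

A ≈ 5.52×10⁴ mm²

A = Cd/(κε₀) = 1.24×10⁻⁹ × 1.49×10⁻³ / (3.78 × 8.85×10⁻¹²) = 5.52×10⁻² m².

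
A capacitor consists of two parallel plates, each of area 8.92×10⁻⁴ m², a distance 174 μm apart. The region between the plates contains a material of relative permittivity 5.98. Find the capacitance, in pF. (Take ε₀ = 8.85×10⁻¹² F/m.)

C ≈ 271 pF

C = κε₀A/d = 5.98 × 8.85×10⁻¹² × 8.92×10⁻⁴ / 1.74×10⁻⁴ = 2.71×10⁻¹⁰ F.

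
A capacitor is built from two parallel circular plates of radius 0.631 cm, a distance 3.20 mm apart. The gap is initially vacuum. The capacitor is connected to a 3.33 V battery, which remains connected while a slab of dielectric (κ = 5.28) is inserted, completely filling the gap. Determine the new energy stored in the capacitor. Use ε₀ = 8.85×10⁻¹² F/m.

10.1 pJ

A = π(0.631 cm)² = 1.25×10⁻⁴ m².
Initially C₁ = ε₀A/d = 8.85×10⁻¹² × 1.25×10⁻⁴ / 3.20×10⁻³ = 3.46×10⁻¹³ F.
U₁ = 1.92×10⁻¹² J.
Battery connected ⇒ V is held fixed. C₂ = 5.28 C₁ and U = ½CV², so U₂/U₁ = C₂/C₁ = 5.28.
U₂ = 5.28 × 1.92×10⁻¹² = 1.01×10⁻¹¹ J.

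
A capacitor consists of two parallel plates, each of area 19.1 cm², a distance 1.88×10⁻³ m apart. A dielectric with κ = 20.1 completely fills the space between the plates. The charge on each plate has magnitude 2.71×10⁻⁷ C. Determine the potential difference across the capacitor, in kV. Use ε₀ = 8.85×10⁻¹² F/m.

A = 19.1 cm² = 1.91×10⁻³ m².
C = κε₀A/d = 20.1 × 8.85×10⁻¹² × 1.91×10⁻³ / 1.88×10⁻³ = 1.81×10⁻¹⁰ F.
V = Q/C = 2.71×10⁻⁷ / 1.81×10⁻¹⁰ = 1.50×10³ V.

V ≈ 1.50 kV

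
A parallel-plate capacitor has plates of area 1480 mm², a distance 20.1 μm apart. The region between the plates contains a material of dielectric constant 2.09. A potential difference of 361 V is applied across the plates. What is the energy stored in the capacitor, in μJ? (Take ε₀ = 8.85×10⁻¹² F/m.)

A = 1480 mm² = 1.48×10⁻³ m².
C = κε₀A/d = 2.09 × 8.85×10⁻¹² × 1.48×10⁻³ / 2.01×10⁻⁵ = 1.36×10⁻⁹ F.
U = ½CV² = ½ × 1.36×10⁻⁹ × (361)² = 8.87×10⁻⁵ J.

88.7 μJ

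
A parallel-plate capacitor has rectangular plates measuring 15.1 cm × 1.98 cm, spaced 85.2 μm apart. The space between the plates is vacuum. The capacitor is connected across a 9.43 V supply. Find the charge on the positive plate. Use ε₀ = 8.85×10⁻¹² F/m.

2.93 nC

A = 15.1 × 1.98 cm² = 2.99×10⁻³ m².
C = ε₀A/d = 8.85×10⁻¹² × 2.99×10⁻³ / 8.52×10⁻⁵ = 3.11×10⁻¹⁰ F.
Q = CV = 3.11×10⁻¹⁰ × 9.43 = 2.93×10⁻⁹ C.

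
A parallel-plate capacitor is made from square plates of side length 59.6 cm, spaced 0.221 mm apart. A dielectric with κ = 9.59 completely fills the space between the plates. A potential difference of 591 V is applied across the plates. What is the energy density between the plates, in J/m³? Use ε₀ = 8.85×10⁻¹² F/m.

E = V/d = 591 / 2.21×10⁻⁴ = 2.67×10⁶ V/m.
u = ½κε₀E² = ½ × 9.59 × 8.85×10⁻¹² × (2.67×10⁶)² = 3.03×10² J/m³.

u ≈ 303 J/m³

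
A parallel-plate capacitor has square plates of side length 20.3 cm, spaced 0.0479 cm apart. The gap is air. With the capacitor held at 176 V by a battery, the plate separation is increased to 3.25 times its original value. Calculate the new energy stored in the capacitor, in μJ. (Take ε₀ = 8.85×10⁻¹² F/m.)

A = (20.3 cm)² = 4.12×10⁻² m².
Initially C₁ = ε₀A/d = 8.85×10⁻¹² × 4.12×10⁻² / 4.79×10⁻⁴ = 7.61×10⁻¹⁰ F.
U₁ = 1.18×10⁻⁵ J.
Battery connected ⇒ V is held fixed. C₂ = 0.308 C₁ and U = ½CV², so U₂/U₁ = C₂/C₁ = 0.308.
U₂ = 0.308 × 1.18×10⁻⁵ = 3.63×10⁻⁶ J.

3.63 μJ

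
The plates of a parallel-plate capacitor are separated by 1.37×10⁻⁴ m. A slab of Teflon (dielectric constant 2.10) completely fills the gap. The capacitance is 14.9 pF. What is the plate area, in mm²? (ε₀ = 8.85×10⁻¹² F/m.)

110 mm²

A = Cd/(κε₀) = 1.49×10⁻¹¹ × 1.37×10⁻⁴ / (2.10 × 8.85×10⁻¹²) = 1.10×10⁻⁴ m².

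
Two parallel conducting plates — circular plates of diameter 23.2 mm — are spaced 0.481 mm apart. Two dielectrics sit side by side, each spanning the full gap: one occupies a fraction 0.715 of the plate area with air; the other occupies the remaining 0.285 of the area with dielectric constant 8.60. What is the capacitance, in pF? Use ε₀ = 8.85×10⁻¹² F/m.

24.6 pF

A = π(23.2/2 mm)² = 4.23×10⁻⁴ m².
Side-by-side slabs ⇒ two capacitors in parallel, each spanning the full gap.
C₁ = κ₁ε₀A₁/d = 1.00 × 8.85×10⁻¹² × 3.02×10⁻⁴ / 4.81×10⁻⁴ = 5.56×10⁻¹² F.
C₂ = κ₂ε₀A₂/d = 8.60 × 8.85×10⁻¹² × 1.20×10⁻⁴ / 4.81×10⁻⁴ = 1.91×10⁻¹¹ F.
C = C₁ + C₂ = 2.46×10⁻¹¹ F.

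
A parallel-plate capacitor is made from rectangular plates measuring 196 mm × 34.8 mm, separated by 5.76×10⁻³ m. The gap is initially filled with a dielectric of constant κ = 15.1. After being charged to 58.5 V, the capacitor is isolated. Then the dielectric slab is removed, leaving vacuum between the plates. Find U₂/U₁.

Isolated ⇒ Q is held fixed.
C₂ = 0.0662 C₁ and U = Q²/(2C), so U₂/U₁ = C₁/C₂ = 15.1.

U₂/U₁ ≈ 15.1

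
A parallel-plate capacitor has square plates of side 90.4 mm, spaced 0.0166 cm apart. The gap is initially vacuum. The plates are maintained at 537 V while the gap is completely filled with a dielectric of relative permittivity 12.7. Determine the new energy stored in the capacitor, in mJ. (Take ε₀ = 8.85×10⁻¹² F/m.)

A = (90.4 mm)² = 8.17×10⁻³ m².
Initially C₁ = ε₀A/d = 8.85×10⁻¹² × 8.17×10⁻³ / 1.66×10⁻⁴ = 4.36×10⁻¹⁰ F.
U₁ = 6.28×10⁻⁵ J.
Battery connected ⇒ V is held fixed. C₂ = 12.7 C₁ and U = ½CV², so U₂/U₁ = C₂/C₁ = 12.7.
U₂ = 12.7 × 6.28×10⁻⁵ = 7.98×10⁻⁴ J.

0.798 mJ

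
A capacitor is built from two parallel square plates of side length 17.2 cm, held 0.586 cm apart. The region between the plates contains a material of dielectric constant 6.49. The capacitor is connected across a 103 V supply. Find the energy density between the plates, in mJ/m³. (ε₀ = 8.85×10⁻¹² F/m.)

E = V/d = 103 / 5.86×10⁻³ = 1.76×10⁴ V/m.
u = ½κε₀E² = ½ × 6.49 × 8.85×10⁻¹² × (1.76×10⁴)² = 8.87×10⁻³ J/m³.

u ≈ 8.87 mJ/m³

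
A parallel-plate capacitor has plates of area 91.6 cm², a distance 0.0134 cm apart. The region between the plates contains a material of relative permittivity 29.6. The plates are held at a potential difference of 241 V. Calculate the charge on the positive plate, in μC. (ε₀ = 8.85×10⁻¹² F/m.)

A = 91.6 cm² = 9.16×10⁻³ m².
C = κε₀A/d = 29.6 × 8.85×10⁻¹² × 9.16×10⁻³ / 1.34×10⁻⁴ = 1.79×10⁻⁸ F.
Q = CV = 1.79×10⁻⁸ × 241 = 4.32×10⁻⁶ C.

Q ≈ 4.32 μC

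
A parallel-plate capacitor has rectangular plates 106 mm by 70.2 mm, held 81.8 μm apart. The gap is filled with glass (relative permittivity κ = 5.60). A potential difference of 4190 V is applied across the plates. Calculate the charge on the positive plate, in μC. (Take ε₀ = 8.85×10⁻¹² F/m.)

Q ≈ 18.9 μC

A = 106 × 70.2 mm² = 7.44×10⁻³ m².
C = κε₀A/d = 5.60 × 8.85×10⁻¹² × 7.44×10⁻³ / 8.18×10⁻⁵ = 4.51×10⁻⁹ F.
Q = CV = 4.51×10⁻⁹ × 4190 = 1.89×10⁻⁵ C.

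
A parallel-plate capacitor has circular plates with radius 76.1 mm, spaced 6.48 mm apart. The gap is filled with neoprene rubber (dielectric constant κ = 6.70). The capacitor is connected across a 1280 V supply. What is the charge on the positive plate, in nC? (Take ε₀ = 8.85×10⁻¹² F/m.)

A = π(76.1 mm)² = 1.82×10⁻² m².
C = κε₀A/d = 6.70 × 8.85×10⁻¹² × 1.82×10⁻² / 6.48×10⁻³ = 1.66×10⁻¹⁰ F.
Q = CV = 1.66×10⁻¹⁰ × 1280 = 2.13×10⁻⁷ C.

Q ≈ 213 nC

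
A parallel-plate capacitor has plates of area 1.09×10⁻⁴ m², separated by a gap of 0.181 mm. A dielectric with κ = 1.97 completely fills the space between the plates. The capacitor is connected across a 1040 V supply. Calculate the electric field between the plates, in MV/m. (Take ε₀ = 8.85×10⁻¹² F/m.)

E = V/d = 1040 / 1.81×10⁻⁴ = 5.75×10⁶ V/m.

5.75 MV/m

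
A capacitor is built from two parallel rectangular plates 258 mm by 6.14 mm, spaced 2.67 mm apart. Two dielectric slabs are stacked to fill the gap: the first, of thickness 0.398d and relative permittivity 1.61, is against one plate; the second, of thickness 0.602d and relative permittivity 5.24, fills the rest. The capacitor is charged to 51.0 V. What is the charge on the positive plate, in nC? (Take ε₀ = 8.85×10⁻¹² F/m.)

A = 258 × 6.14 mm² = 1.58×10⁻³ m².
Stacked slabs ⇒ two capacitors in series, each with the full plate area.
C₁ = κ₁ε₀A/d₁ = 1.61 × 8.85×10⁻¹² × 1.58×10⁻³ / 1.06×10⁻³ = 2.12×10⁻¹¹ F.
C₂ = κ₂ε₀A/d₂ = 5.24 × 8.85×10⁻¹² × 1.58×10⁻³ / 1.61×10⁻³ = 4.57×10⁻¹¹ F.
C = (1/C₁ + 1/C₂)⁻¹ = 1.45×10⁻¹¹ F.
Q = CV = 1.45×10⁻¹¹ × 51.0 = 7.40×10⁻¹⁰ C.

0.740 nC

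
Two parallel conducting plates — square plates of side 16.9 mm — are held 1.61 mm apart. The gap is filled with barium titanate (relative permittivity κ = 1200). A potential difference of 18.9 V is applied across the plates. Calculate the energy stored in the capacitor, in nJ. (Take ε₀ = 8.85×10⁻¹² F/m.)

A = (16.9 mm)² = 2.86×10⁻⁴ m².
C = κε₀A/d = 1200 × 8.85×10⁻¹² × 2.86×10⁻⁴ / 1.61×10⁻³ = 1.88×10⁻⁹ F.
U = ½CV² = ½ × 1.88×10⁻⁹ × (18.9)² = 3.36×10⁻⁷ J.

336 nJ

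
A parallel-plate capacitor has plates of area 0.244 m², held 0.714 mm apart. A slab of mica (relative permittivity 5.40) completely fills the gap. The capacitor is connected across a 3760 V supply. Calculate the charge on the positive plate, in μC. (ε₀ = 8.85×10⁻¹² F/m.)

C = κε₀A/d = 5.40 × 8.85×10⁻¹² × 0.244 / 7.14×10⁻⁴ = 1.63×10⁻⁸ F.
Q = CV = 1.63×10⁻⁸ × 3760 = 6.14×10⁻⁵ C.

61.4 μC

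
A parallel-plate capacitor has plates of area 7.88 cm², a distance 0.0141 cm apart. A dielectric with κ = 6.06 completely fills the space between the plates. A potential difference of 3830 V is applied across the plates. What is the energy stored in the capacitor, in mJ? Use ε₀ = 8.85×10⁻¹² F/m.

A = 7.88 cm² = 7.88×10⁻⁴ m².
C = κε₀A/d = 6.06 × 8.85×10⁻¹² × 7.88×10⁻⁴ / 1.41×10⁻⁴ = 3.00×10⁻¹⁰ F.
U = ½CV² = ½ × 3.00×10⁻¹⁰ × (3830)² = 2.20×10⁻³ J.

2.20 mJ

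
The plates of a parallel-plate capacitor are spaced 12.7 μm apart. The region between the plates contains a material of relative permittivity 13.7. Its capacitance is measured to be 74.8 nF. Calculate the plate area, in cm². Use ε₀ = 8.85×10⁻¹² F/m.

A = Cd/(κε₀) = 7.48×10⁻⁸ × 1.27×10⁻⁵ / (13.7 × 8.85×10⁻¹²) = 7.84×10⁻³ m².

78.4 cm²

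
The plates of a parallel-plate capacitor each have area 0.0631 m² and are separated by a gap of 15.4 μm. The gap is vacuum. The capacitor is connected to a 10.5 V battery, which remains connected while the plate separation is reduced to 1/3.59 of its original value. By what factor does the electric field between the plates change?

3.59

Battery connected ⇒ V is held fixed.
E = V/d, so E₂/E₁ = d₁/d₂ = 3.59.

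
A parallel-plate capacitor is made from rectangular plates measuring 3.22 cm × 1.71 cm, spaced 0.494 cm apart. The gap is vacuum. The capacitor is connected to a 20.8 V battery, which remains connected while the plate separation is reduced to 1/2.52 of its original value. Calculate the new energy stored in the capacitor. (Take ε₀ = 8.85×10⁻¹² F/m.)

0.538 nJ

A = 3.22 × 1.71 cm² = 5.51×10⁻⁴ m².
Initially C₁ = ε₀A/d = 8.85×10⁻¹² × 5.51×10⁻⁴ / 4.94×10⁻³ = 9.86×10⁻¹³ F.
U₁ = 2.13×10⁻¹⁰ J.
Battery connected ⇒ V is held fixed. C₂ = 2.52 C₁ and U = ½CV², so U₂/U₁ = C₂/C₁ = 2.52.
U₂ = 2.52 × 2.13×10⁻¹⁰ = 5.38×10⁻¹⁰ J.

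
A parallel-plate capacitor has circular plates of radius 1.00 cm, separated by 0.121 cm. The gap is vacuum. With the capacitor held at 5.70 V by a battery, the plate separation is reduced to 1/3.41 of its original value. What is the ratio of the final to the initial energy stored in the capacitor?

3.41

Battery connected ⇒ V is held fixed.
C₂ = 3.41 C₁ and U = ½CV², so U₂/U₁ = C₂/C₁ = 3.41.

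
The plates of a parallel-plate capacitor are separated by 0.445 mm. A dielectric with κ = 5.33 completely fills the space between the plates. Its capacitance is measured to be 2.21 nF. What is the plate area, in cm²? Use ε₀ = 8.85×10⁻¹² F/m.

A ≈ 208 cm²

A = Cd/(κε₀) = 2.21×10⁻⁹ × 4.45×10⁻⁴ / (5.33 × 8.85×10⁻¹²) = 2.08×10⁻² m².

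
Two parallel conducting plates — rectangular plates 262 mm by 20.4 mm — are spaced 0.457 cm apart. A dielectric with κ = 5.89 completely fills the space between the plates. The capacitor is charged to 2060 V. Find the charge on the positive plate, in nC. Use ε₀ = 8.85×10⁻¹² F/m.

A = 262 × 20.4 mm² = 5.34×10⁻³ m².
C = κε₀A/d = 5.89 × 8.85×10⁻¹² × 5.34×10⁻³ / 4.57×10⁻³ = 6.10×10⁻¹¹ F.
Q = CV = 6.10×10⁻¹¹ × 2060 = 1.26×10⁻⁷ C.

126 nC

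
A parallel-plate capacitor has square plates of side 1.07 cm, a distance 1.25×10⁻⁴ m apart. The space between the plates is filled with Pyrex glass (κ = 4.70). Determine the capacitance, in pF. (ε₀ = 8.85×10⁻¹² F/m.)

C ≈ 38.1 pF

A = (1.07 cm)² = 1.14×10⁻⁴ m².
C = κε₀A/d = 4.70 × 8.85×10⁻¹² × 1.14×10⁻⁴ / 1.25×10⁻⁴ = 3.81×10⁻¹¹ F.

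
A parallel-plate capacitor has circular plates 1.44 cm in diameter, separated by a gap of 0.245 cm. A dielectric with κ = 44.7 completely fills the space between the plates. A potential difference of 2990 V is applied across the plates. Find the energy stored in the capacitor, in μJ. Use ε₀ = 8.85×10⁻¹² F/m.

118 μJ

A = π(1.44/2 cm)² = 1.63×10⁻⁴ m².
C = κε₀A/d = 44.7 × 8.85×10⁻¹² × 1.63×10⁻⁴ / 2.45×10⁻³ = 2.63×10⁻¹¹ F.
U = ½CV² = ½ × 2.63×10⁻¹¹ × (2990)² = 1.18×10⁻⁴ J.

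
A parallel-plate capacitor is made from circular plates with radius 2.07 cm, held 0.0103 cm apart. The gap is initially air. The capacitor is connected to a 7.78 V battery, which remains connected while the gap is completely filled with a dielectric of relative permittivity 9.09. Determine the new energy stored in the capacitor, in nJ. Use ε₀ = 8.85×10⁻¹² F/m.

U ≈ 31.8 nJ

A = π(2.07 cm)² = 1.35×10⁻³ m².
Initially C₁ = ε₀A/d = 8.85×10⁻¹² × 1.35×10⁻³ / 1.03×10⁻⁴ = 1.16×10⁻¹⁰ F.
U₁ = 3.50×10⁻⁹ J.
Battery connected ⇒ V is held fixed. C₂ = 9.09 C₁ and U = ½CV², so U₂/U₁ = C₂/C₁ = 9.09.
U₂ = 9.09 × 3.50×10⁻⁹ = 3.18×10⁻⁸ J.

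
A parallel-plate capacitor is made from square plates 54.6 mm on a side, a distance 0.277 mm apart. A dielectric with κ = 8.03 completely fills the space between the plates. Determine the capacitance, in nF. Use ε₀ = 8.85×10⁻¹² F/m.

0.765 nF

A = (54.6 mm)² = 2.98×10⁻³ m².
C = κε₀A/d = 8.03 × 8.85×10⁻¹² × 2.98×10⁻³ / 2.77×10⁻⁴ = 7.65×10⁻¹⁰ F.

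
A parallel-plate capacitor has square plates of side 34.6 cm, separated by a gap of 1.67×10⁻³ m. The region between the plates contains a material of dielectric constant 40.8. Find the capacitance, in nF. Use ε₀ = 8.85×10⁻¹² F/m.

C ≈ 25.9 nF

A = (34.6 cm)² = 0.120 m².
C = κε₀A/d = 40.8 × 8.85×10⁻¹² × 0.120 / 1.67×10⁻³ = 2.59×10⁻⁸ F.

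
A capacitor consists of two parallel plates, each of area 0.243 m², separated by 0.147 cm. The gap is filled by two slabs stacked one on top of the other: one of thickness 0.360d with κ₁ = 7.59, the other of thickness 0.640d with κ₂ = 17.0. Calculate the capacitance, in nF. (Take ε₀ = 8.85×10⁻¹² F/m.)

C ≈ 17.2 nF

Stacked slabs ⇒ two capacitors in series, each with the full plate area.
C₁ = κ₁ε₀A/d₁ = 7.59 × 8.85×10⁻¹² × 0.243 / 5.29×10⁻⁴ = 3.08×10⁻⁸ F.
C₂ = κ₂ε₀A/d₂ = 17.0 × 8.85×10⁻¹² × 0.243 / 9.41×10⁻⁴ = 3.89×10⁻⁸ F.
C = (1/C₁ + 1/C₂)⁻¹ = 1.72×10⁻⁸ F.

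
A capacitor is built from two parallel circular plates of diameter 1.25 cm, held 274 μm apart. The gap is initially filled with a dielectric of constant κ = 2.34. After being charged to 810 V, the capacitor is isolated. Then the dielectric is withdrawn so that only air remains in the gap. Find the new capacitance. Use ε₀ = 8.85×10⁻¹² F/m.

C ≈ 3.96 pF

A = π(1.25/2 cm)² = 1.23×10⁻⁴ m².
Initially C₁ = κε₀A/d = 2.34 × 8.85×10⁻¹² × 1.23×10⁻⁴ / 2.74×10⁻⁴ = 9.28×10⁻¹² F.
C = κε₀A/d scales with κ, so C₂/C₁ = 1/κ = 1/2.34 = 0.427.
C₂ = 0.427 × 9.28×10⁻¹² = 3.96×10⁻¹² F.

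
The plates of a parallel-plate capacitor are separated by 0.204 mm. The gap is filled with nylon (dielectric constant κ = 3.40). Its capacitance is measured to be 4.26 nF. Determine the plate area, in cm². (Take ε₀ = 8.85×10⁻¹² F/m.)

A ≈ 289 cm²

A = Cd/(κε₀) = 4.26×10⁻⁹ × 2.04×10⁻⁴ / (3.40 × 8.85×10⁻¹²) = 2.89×10⁻² m².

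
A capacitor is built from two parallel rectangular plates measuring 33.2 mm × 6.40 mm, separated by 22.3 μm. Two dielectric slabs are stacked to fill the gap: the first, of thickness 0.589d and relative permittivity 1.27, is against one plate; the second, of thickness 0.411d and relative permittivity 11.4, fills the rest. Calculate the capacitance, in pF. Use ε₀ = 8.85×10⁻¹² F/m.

A = 33.2 × 6.40 mm² = 2.12×10⁻⁴ m².
Stacked slabs ⇒ two capacitors in series, each with the full plate area.
C₁ = κ₁ε₀A/d₁ = 1.27 × 8.85×10⁻¹² × 2.12×10⁻⁴ / 1.31×10⁻⁵ = 1.82×10⁻¹⁰ F.
C₂ = κ₂ε₀A/d₂ = 11.4 × 8.85×10⁻¹² × 2.12×10⁻⁴ / 9.17×10⁻⁶ = 2.34×10⁻⁹ F.
C = (1/C₁ + 1/C₂)⁻¹ = 1.69×10⁻¹⁰ F.

C ≈ 169 pF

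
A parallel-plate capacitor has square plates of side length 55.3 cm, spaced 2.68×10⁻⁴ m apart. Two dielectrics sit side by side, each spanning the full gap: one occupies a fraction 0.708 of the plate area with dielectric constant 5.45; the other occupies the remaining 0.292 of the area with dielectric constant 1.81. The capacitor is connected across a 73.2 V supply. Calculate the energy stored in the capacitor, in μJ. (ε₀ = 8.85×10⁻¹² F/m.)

A = (55.3 cm)² = 0.306 m².
Side-by-side slabs ⇒ two capacitors in parallel, each spanning the full gap.
C₁ = κ₁ε₀A₁/d = 5.45 × 8.85×10⁻¹² × 0.217 / 2.68×10⁻⁴ = 3.90×10⁻⁸ F.
C₂ = κ₂ε₀A₂/d = 1.81 × 8.85×10⁻¹² × 8.93×10⁻² / 2.68×10⁻⁴ = 5.34×10⁻⁹ F.
C = C₁ + C₂ = 4.43×10⁻⁸ F.
U = ½CV² = ½ × 4.43×10⁻⁸ × (73.2)² = 1.19×10⁻⁴ J.

U ≈ 119 μJ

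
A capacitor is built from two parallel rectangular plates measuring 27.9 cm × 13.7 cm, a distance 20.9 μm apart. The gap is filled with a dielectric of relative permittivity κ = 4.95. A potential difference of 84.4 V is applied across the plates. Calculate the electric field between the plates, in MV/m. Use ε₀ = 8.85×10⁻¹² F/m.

E ≈ 4.04 MV/m

E = V/d = 84.4 / 2.09×10⁻⁵ = 4.04×10⁶ V/m.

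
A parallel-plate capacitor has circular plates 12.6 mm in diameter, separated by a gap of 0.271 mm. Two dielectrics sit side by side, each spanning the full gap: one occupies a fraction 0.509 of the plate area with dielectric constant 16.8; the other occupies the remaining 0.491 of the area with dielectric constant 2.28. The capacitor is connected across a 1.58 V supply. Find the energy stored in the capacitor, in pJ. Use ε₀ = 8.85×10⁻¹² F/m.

A = π(12.6/2 mm)² = 1.25×10⁻⁴ m².
Side-by-side slabs ⇒ two capacitors in parallel, each spanning the full gap.
C₁ = κ₁ε₀A₁/d = 16.8 × 8.85×10⁻¹² × 6.35×10⁻⁵ / 2.71×10⁻⁴ = 3.48×10⁻¹¹ F.
C₂ = κ₂ε₀A₂/d = 2.28 × 8.85×10⁻¹² × 6.12×10⁻⁵ / 2.71×10⁻⁴ = 4.56×10⁻¹² F.
C = C₁ + C₂ = 3.94×10⁻¹¹ F.
U = ½CV² = ½ × 3.94×10⁻¹¹ × (1.58)² = 4.92×10⁻¹¹ J.

U ≈ 49.2 pJ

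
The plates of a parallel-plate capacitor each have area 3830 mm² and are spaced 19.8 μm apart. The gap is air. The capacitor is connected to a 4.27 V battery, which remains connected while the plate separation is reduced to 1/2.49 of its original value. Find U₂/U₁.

Battery connected ⇒ V is held fixed.
C₂ = 2.49 C₁ and U = ½CV², so U₂/U₁ = C₂/C₁ = 2.49.

U₂/U₁ ≈ 2.49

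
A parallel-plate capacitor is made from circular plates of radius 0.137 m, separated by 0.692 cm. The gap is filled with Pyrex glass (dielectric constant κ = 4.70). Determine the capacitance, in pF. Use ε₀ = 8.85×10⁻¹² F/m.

A = π(0.137 m)² = 5.90×10⁻² m².
C = κε₀A/d = 4.70 × 8.85×10⁻¹² × 5.90×10⁻² / 6.92×10⁻³ = 3.54×10⁻¹⁰ F.

354 pF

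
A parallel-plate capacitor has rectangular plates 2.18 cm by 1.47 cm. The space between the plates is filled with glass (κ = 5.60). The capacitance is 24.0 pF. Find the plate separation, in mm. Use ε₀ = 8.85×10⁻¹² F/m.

0.662 mm

A = 2.18 × 1.47 cm² = 3.20×10⁻⁴ m².
d = κε₀A/C = 5.60 × 8.85×10⁻¹² × 3.20×10⁻⁴ / 2.40×10⁻¹¹ = 6.62×10⁻⁴ m.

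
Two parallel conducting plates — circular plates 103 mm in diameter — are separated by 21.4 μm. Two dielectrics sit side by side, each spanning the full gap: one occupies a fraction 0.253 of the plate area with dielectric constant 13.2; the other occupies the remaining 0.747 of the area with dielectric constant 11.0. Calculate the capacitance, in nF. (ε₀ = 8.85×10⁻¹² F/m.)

C ≈ 39.8 nF

A = π(103/2 mm)² = 8.33×10⁻³ m².
Side-by-side slabs ⇒ two capacitors in parallel, each spanning the full gap.
C₁ = κ₁ε₀A₁/d = 13.2 × 8.85×10⁻¹² × 2.11×10⁻³ / 2.14×10⁻⁵ = 1.15×10⁻⁸ F.
C₂ = κ₂ε₀A₂/d = 11.0 × 8.85×10⁻¹² × 6.22×10⁻³ / 2.14×10⁻⁵ = 2.83×10⁻⁸ F.
C = C₁ + C₂ = 3.98×10⁻⁸ F.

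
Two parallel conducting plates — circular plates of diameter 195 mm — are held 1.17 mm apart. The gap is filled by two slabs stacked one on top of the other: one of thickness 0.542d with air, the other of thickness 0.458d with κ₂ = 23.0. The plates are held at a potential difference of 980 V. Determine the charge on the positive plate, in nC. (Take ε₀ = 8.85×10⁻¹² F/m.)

A = π(195/2 mm)² = 2.99×10⁻² m².
Stacked slabs ⇒ two capacitors in series, each with the full plate area.
C₁ = κ₁ε₀A/d₁ = 1.00 × 8.85×10⁻¹² × 2.99×10⁻² / 6.34×10⁻⁴ = 4.17×10⁻¹⁰ F.
C₂ = κ₂ε₀A/d₂ = 23.0 × 8.85×10⁻¹² × 2.99×10⁻² / 5.36×10⁻⁴ = 1.13×10⁻⁸ F.
C = (1/C₁ + 1/C₂)⁻¹ = 4.02×10⁻¹⁰ F.
Q = CV = 4.02×10⁻¹⁰ × 980 = 3.94×10⁻⁷ C.

394 nC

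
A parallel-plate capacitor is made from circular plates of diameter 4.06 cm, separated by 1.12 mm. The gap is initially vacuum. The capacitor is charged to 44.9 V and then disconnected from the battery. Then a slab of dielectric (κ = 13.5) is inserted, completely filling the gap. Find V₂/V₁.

0.0741

Isolated ⇒ Q is held fixed.
C₂ = 13.5 C₁ and V = Q/C, so V₂/V₁ = C₁/C₂ = 0.0741.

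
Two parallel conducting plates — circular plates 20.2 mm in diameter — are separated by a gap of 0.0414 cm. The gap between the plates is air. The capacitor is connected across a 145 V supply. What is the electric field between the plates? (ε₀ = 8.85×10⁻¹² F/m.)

E ≈ 350 kV/m

E = V/d = 145 / 4.14×10⁻⁴ = 3.50×10⁵ V/m.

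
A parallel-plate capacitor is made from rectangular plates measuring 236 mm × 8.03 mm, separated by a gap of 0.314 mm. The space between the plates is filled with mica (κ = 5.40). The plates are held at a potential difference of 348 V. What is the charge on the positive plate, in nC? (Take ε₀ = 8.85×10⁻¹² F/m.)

A = 236 × 8.03 mm² = 1.90×10⁻³ m².
C = κε₀A/d = 5.40 × 8.85×10⁻¹² × 1.90×10⁻³ / 3.14×10⁻⁴ = 2.88×10⁻¹⁰ F.
Q = CV = 2.88×10⁻¹⁰ × 348 = 1.00×10⁻⁷ C.

100 nC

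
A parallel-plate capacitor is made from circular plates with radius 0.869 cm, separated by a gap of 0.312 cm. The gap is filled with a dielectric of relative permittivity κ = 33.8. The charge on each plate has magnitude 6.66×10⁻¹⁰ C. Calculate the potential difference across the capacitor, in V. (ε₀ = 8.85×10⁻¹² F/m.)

A = π(0.869 cm)² = 2.37×10⁻⁴ m².
C = κε₀A/d = 33.8 × 8.85×10⁻¹² × 2.37×10⁻⁴ / 3.12×10⁻³ = 2.27×10⁻¹¹ F.
V = Q/C = 6.66×10⁻¹⁰ / 2.27×10⁻¹¹ = 29.3 V.

V ≈ 29.3 V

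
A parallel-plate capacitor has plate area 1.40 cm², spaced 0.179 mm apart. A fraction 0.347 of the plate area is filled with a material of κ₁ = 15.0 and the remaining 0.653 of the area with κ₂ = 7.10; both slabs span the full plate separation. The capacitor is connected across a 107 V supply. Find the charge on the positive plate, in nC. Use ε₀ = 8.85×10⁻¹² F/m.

Q ≈ 7.29 nC

A = 1.40 cm² = 1.40×10⁻⁴ m².
Side-by-side slabs ⇒ two capacitors in parallel, each spanning the full gap.
C₁ = κ₁ε₀A₁/d = 15.0 × 8.85×10⁻¹² × 4.86×10⁻⁵ / 1.79×10⁻⁴ = 3.60×10⁻¹¹ F.
C₂ = κ₂ε₀A₂/d = 7.10 × 8.85×10⁻¹² × 9.14×10⁻⁵ / 1.79×10⁻⁴ = 3.21×10⁻¹¹ F.
C = C₁ + C₂ = 6.81×10⁻¹¹ F.
Q = CV = 6.81×10⁻¹¹ × 107 = 7.29×10⁻⁹ C.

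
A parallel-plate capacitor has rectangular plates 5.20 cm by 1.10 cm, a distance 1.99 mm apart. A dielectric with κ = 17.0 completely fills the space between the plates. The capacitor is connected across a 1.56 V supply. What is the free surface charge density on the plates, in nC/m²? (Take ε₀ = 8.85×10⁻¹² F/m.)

118 nC/m²

A = 5.20 × 1.10 cm² = 5.72×10⁻⁴ m².
C = κε₀A/d = 17.0 × 8.85×10⁻¹² × 5.72×10⁻⁴ / 1.99×10⁻³ = 4.32×10⁻¹¹ F.
σ = Q/A = CV/A = 4.32×10⁻¹¹ × 1.56 / 5.72×10⁻⁴ = 1.18×10⁻⁷ C/m².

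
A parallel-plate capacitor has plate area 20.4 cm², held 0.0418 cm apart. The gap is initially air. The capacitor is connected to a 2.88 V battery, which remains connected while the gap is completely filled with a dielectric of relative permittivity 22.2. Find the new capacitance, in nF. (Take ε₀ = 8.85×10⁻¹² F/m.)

A = 20.4 cm² = 2.04×10⁻³ m².
Initially C₁ = ε₀A/d = 8.85×10⁻¹² × 2.04×10⁻³ / 4.18×10⁻⁴ = 4.32×10⁻¹¹ F.
C = κε₀A/d scales with κ, so C₂/C₁ = κ = 22.2.
C₂ = 22.2 × 4.32×10⁻¹¹ = 9.59×10⁻¹⁰ F.

C ≈ 0.959 nF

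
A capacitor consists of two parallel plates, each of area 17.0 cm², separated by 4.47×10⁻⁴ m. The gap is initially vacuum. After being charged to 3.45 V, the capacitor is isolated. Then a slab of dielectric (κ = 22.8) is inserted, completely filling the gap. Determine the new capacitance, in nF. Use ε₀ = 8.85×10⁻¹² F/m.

0.767 nF

A = 17.0 cm² = 1.70×10⁻³ m².
Initially C₁ = ε₀A/d = 8.85×10⁻¹² × 1.70×10⁻³ / 4.47×10⁻⁴ = 3.37×10⁻¹¹ F.
C = κε₀A/d scales with κ, so C₂/C₁ = κ = 22.8.
C₂ = 22.8 × 3.37×10⁻¹¹ = 7.67×10⁻¹⁰ F.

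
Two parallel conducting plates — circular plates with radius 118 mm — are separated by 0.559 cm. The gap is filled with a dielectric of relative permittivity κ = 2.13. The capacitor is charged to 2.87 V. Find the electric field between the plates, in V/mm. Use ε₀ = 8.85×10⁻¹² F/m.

0.513 V/mm

E = V/d = 2.87 / 5.59×10⁻³ = 5.13×10² V/m.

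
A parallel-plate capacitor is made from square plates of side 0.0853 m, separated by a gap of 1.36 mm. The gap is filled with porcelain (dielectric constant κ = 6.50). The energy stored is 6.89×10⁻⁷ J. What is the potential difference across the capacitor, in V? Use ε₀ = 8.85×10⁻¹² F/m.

A = (0.0853 m)² = 7.28×10⁻³ m².
C = κε₀A/d = 6.50 × 8.85×10⁻¹² × 7.28×10⁻³ / 1.36×10⁻³ = 3.08×10⁻¹⁰ F.
V = √(2U/C) = √(2 × 6.89×10⁻⁷ / 3.08×10⁻¹⁰) = 66.9 V.

66.9 V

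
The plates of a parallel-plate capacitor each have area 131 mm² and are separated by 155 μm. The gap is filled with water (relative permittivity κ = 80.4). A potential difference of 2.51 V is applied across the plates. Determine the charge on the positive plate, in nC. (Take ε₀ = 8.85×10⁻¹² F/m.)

1.51 nC

A = 131 mm² = 1.31×10⁻⁴ m².
C = κε₀A/d = 80.4 × 8.85×10⁻¹² × 1.31×10⁻⁴ / 1.55×10⁻⁴ = 6.01×10⁻¹⁰ F.
Q = CV = 6.01×10⁻¹⁰ × 2.51 = 1.51×10⁻⁹ C.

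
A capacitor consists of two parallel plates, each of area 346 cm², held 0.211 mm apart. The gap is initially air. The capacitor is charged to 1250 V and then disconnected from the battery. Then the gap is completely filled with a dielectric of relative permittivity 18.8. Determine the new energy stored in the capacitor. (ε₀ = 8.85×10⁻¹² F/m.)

A = 346 cm² = 3.46×10⁻² m².
Initially C₁ = ε₀A/d = 8.85×10⁻¹² × 3.46×10⁻² / 2.11×10⁻⁴ = 1.45×10⁻⁹ F.
U₁ = 1.13×10⁻³ J.
Isolated ⇒ Q is held fixed. C₂ = 18.8 C₁ and U = Q²/(2C), so U₂/U₁ = C₁/C₂ = 0.0532.
U₂ = 0.0532 × 1.13×10⁻³ = 6.03×10⁻⁵ J.

60.3 μJ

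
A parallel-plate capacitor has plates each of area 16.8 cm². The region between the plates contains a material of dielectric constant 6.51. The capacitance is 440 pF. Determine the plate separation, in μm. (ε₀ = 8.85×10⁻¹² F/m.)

A = 16.8 cm² = 1.68×10⁻³ m².
d = κε₀A/C = 6.51 × 8.85×10⁻¹² × 1.68×10⁻³ / 4.40×10⁻¹⁰ = 2.20×10⁻⁴ m.

220 μm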